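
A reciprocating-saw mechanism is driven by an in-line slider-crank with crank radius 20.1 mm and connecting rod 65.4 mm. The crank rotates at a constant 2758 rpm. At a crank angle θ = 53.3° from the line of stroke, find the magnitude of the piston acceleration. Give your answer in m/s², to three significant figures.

862

ω = 2π·2758/60 = 288.8 rad/s
x(θ) = r cosθ + √(L² − r² sin²θ); with ω constant, a = ω²·d²x/dθ².
d²x/dθ² = −r cosθ − r²(cos2θ)/√u − r⁴ sin²2θ/(4u^{3/2}),  u = L² − r² sin²θ = 0.00401744 m².
Substituting r = 0.0201 m, L = 0.0654 m, θ = 53.3°: d²x/dθ² = -0.010338 m.
a = ω²·d²x/dθ² = (288.8)²·(-0.010338) = -862.38 m/s²;  |a| = 862.38 m/s².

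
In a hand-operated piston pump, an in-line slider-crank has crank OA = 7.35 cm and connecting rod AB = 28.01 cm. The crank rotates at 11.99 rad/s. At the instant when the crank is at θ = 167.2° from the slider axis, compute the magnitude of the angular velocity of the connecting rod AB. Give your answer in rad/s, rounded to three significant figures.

ω = 11.99 rad/s
The rod makes angle φ with the slider axis where L sinφ = r sinθ; differentiating, L cosφ·φ̇ = r ω cosθ.
L cosφ = √(L² − r² sin²θ) = 0.27963 m.
|ω_rod| = r ω |cosθ| / √(L² − r² sin²θ) = 0.0735·11.99·0.97515/0.27963 = 3.0733 rad/s.

3.07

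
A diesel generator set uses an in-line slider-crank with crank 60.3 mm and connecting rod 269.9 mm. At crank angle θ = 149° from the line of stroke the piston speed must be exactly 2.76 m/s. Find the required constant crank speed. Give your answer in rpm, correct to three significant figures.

For an in-line slider-crank, |v_piston| = rω|sinθ|·[1 + r cosθ/√(L² − r² sin²θ)].
With r = 0.0603 m, L = 0.2699 m, θ = 149°: the bracketed kinematic factor |dx/dθ| = 0.025069 m.
ω = v/|dx/dθ| = 2.76/0.025069 = 110.09 rad/s.
N = 60ω/(2π) = 1051.3 rpm.

1050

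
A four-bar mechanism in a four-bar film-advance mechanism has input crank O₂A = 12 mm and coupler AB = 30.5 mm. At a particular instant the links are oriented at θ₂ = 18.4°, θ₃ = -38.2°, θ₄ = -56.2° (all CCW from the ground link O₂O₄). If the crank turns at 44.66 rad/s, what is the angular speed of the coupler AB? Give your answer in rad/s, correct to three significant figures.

ω₂ = 44.66 rad/s
Differentiating the loop-closure r₂e^{iθ₂}+r₃e^{iθ₃}=r₁+r₄e^{iθ₄} gives r₂ω₂e^{iθ₂}+r₃ω₃e^{iθ₃}=r₄ω₄e^{iθ₄}.
Eliminating the other unknown: ω₃ = r₂ω₂ sin(θ₄−θ₂) / [r₃ sin(θ₃−θ₄)].
Numerator sine = -0.96410; denominator sine = +0.30902.
Result = 0.012·44.66·(-0.96410) / (0.0305·(+0.30902)) = -54.82 rad/s; magnitude 54.82 rad/s.

54.8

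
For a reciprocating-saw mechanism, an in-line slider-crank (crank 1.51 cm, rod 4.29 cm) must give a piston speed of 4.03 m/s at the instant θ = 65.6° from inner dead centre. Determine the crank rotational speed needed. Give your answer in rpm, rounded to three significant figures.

For an in-line slider-crank, |v_piston| = rω|sinθ|·[1 + r cosθ/√(L² − r² sin²θ)].
With r = 0.0151 m, L = 0.0429 m, θ = 65.6°: the bracketed kinematic factor |dx/dθ| = 0.015862 m.
ω = v/|dx/dθ| = 4.03/0.015862 = 254.06 rad/s.
N = 60ω/(2π) = 2426.1 rpm.

2430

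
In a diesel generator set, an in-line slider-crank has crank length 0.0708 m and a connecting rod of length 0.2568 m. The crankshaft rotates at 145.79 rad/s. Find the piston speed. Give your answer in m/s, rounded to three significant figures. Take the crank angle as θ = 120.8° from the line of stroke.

ω = 145.8 rad/s
For an in-line slider-crank, x = r cosθ + √(L² − r² sin²θ), so v = −rω sinθ·[1 + r cosθ/√(L² − r² sin²θ)].
With r = 0.0708 m, L = 0.2568 m, θ = 120.8°: √(L² − r² sin²θ) = 0.2495 m.
v = −0.0708·145.8·0.85896·[1 + 0.0708·-0.51204/0.2495] = -7.5778 m/s.
|v| = 7.5778 m/s.

7.58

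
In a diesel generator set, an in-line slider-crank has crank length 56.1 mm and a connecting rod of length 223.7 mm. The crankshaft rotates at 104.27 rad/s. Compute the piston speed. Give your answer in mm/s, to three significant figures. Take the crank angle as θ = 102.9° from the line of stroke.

ω = 104.3 rad/s
For an in-line slider-crank, x = r cosθ + √(L² − r² sin²θ), so v = −rω sinθ·[1 + r cosθ/√(L² − r² sin²θ)].
With r = 0.0561 m, L = 0.2237 m, θ = 102.9°: √(L² − r² sin²θ) = 0.21691 m.
v = −0.0561·104.3·0.97476·[1 + 0.0561·-0.22325/0.21691] = -5.3727 m/s.
|v| = 5.3727 m/s = 5372.7 mm/s.

5370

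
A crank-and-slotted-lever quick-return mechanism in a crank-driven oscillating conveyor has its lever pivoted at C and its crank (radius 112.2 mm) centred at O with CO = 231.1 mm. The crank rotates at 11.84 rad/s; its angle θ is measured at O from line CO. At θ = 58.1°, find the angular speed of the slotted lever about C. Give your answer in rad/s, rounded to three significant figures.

3.33

ω = 11.84 rad/s
Crank pin A relative to C: A = (d + r cosθ, r sinθ); lever angle φ = atan2(r sinθ, d + r cosθ).
Differentiating tanφ: φ̇ = rω(d cosθ + r)/(d² + r² + 2dr cosθ).
d² + r² + 2dr cosθ = |CA|² = 0.0934002 m²;  d cosθ + r = +0.23432 m.
|ω_lever| = |0.1122·11.84·+0.23432| / 0.0934002 = 3.3328 rad/s.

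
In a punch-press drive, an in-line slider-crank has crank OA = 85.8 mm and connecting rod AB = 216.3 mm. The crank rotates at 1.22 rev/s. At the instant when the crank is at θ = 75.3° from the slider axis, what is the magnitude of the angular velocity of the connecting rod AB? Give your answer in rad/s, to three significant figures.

0.836

ω = 7.665 rad/s (converted from 1.22 rev/s).
The rod makes angle φ with the slider axis where L sinφ = r sinθ; differentiating, L cosφ·φ̇ = r ω cosθ.
L cosφ = √(L² − r² sin²θ) = 0.19975 m.
|ω_rod| = r ω |cosθ| / √(L² − r² sin²θ) = 0.0858·7.665·0.25376/0.19975 = 0.83555 rad/s.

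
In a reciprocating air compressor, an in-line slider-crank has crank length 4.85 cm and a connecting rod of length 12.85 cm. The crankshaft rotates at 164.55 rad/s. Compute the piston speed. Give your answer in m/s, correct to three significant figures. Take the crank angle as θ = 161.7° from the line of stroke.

ω = 164.6 rad/s
For an in-line slider-crank, x = r cosθ + √(L² − r² sin²θ), so v = −rω sinθ·[1 + r cosθ/√(L² − r² sin²θ)].
With r = 0.0485 m, L = 0.1285 m, θ = 161.7°: √(L² − r² sin²θ) = 0.12759 m.
v = −0.0485·164.6·0.31399·[1 + 0.0485·-0.94943/0.12759] = -1.6015 m/s.
|v| = 1.6015 m/s.

1.60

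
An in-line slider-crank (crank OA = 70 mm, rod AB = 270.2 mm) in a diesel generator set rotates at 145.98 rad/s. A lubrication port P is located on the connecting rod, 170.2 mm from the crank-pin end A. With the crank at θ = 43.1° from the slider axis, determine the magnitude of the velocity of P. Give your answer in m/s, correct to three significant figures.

ω = 146 rad/s.  Crank-pin speed |V_A| = rω = 10.219 m/s, perpendicular to OA.
Rod angle: sinφ = −(r/L) sinθ ⇒ φ = -10.196°; ω_rod = −rω cosθ/√(L²−r²sin²θ) = -28.057 rad/s.
V_P = V_A + ω_rod × AP, with AP = 0.1702 m along the rod.
Components: V_Px = −rω sinθ − a·ω_rod·sinφ = -7.8274 m/s;  V_Py = rω cosθ + a·ω_rod·cosφ = +2.7614 m/s.
|V_P| = √(V_Px² + V_Py²) = 8.3002 m/s.

8.30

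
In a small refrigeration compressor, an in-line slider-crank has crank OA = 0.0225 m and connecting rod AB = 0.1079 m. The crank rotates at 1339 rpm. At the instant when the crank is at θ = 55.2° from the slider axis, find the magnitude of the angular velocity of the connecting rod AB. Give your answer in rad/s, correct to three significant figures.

ω = 140.2 rad/s (converted from 1339 rpm).
The rod makes angle φ with the slider axis where L sinφ = r sinθ; differentiating, L cosφ·φ̇ = r ω cosθ.
L cosφ = √(L² − r² sin²θ) = 0.10631 m.
|ω_rod| = r ω |cosθ| / √(L² − r² sin²θ) = 0.0225·140.2·0.57071/0.10631 = 16.938 rad/s.

16.9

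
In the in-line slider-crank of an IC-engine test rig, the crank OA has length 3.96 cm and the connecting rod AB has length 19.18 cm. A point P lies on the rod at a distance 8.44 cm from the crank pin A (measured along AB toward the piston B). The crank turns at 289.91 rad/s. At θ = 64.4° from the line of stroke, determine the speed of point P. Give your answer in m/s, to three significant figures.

ω = 289.9 rad/s.  Crank-pin speed |V_A| = rω = 11.48 m/s, perpendicular to OA.
Rod angle: sinφ = −(r/L) sinθ ⇒ φ = -10.731°; ω_rod = −rω cosθ/√(L²−r²sin²θ) = -26.323 rad/s.
V_P = V_A + ω_rod × AP, with AP = 0.0844 m along the rod.
Components: V_Px = −rω sinθ − a·ω_rod·sinφ = -10.767 m/s;  V_Py = rω cosθ + a·ω_rod·cosφ = +2.7777 m/s.
|V_P| = √(V_Px² + V_Py²) = 11.12 m/s.

11.1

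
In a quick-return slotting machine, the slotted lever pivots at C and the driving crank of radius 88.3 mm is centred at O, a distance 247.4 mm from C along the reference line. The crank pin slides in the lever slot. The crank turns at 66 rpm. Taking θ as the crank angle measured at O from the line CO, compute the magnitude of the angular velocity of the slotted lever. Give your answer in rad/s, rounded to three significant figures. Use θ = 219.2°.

ω = 6.912 rad/s (from 66 rpm).
Crank pin A relative to C: A = (d + r cosθ, r sinθ); lever angle φ = atan2(r sinθ, d + r cosθ).
Differentiating tanφ: φ̇ = rω(d cosθ + r)/(d² + r² + 2dr cosθ).
d² + r² + 2dr cosθ = |CA|² = 0.0351457 m²;  d cosθ + r = -0.10342 m.
|ω_lever| = |0.0883·6.912·-0.10342| / 0.0351457 = 1.7959 rad/s.

1.80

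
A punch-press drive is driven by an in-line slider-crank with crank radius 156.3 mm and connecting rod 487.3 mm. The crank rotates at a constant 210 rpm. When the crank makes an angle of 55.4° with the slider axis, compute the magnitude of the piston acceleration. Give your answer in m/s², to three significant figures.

ω = 2π·210/60 = 21.99 rad/s
x(θ) = r cosθ + √(L² − r² sin²θ); with ω constant, a = ω²·d²x/dθ².
d²x/dθ² = −r cosθ − r²(cos2θ)/√u − r⁴ sin²2θ/(4u^{3/2}),  u = L² − r² sin²θ = 0.220909 m².
Substituting r = 0.1563 m, L = 0.4873 m, θ = 55.4°: d²x/dθ² = -0.071552 m.
a = ω²·d²x/dθ² = (21.99)²·(-0.071552) = -34.603 m/s²;  |a| = 34.603 m/s².

34.6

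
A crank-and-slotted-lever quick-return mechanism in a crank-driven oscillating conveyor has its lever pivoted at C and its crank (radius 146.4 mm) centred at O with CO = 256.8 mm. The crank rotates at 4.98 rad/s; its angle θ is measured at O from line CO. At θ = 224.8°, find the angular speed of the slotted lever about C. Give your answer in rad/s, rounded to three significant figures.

ω = 4.98 rad/s
Crank pin A relative to C: A = (d + r cosθ, r sinθ); lever angle φ = atan2(r sinθ, d + r cosθ).
Differentiating tanφ: φ̇ = rω(d cosθ + r)/(d² + r² + 2dr cosθ).
d² + r² + 2dr cosθ = |CA|² = 0.0340258 m²;  d cosθ + r = -0.035818 m.
|ω_lever| = |0.1464·4.98·-0.035818| / 0.0340258 = 0.76747 rad/s.

0.767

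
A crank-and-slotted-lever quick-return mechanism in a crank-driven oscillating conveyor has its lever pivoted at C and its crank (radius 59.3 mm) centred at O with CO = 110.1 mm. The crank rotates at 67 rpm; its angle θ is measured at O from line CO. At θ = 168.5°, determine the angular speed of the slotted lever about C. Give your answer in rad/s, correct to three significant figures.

ω = 7.016 rad/s (from 67 rpm).
Crank pin A relative to C: A = (d + r cosθ, r sinθ); lever angle φ = atan2(r sinθ, d + r cosθ).
Differentiating tanφ: φ̇ = rω(d cosθ + r)/(d² + r² + 2dr cosθ).
d² + r² + 2dr cosθ = |CA|² = 0.00284278 m²;  d cosθ + r = -0.04859 m.
|ω_lever| = |0.0593·7.016·-0.04859| / 0.00284278 = 7.1115 rad/s.

7.11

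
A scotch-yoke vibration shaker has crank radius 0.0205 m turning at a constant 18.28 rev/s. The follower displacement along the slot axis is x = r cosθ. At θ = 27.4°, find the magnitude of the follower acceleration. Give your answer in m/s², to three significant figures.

ω = 114.9 rad/s (from 18.28 rev/s).
x = r cosθ ⇒ ẍ = −rω² cosθ (ω constant).
|a| = rω²|cosθ| = 0.0205·(114.9)²·|cos 27.4°| = 240.1 m/s².

240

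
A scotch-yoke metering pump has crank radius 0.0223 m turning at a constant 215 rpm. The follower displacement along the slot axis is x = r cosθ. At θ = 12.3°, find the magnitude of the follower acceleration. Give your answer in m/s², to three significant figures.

11.0

ω = 22.51 rad/s (from 215 rpm).
x = r cosθ ⇒ ẍ = −rω² cosθ (ω constant).
|a| = rω²|cosθ| = 0.0223·(22.51)²·|cos 12.3°| = 11.045 m/s².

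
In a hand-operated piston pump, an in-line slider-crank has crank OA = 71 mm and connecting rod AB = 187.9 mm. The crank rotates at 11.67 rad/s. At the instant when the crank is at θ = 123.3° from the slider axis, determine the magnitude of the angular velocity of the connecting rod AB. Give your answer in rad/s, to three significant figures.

ω = 11.67 rad/s
The rod makes angle φ with the slider axis where L sinφ = r sinθ; differentiating, L cosφ·φ̇ = r ω cosθ.
L cosφ = √(L² − r² sin²θ) = 0.17828 m.
|ω_rod| = r ω |cosθ| / √(L² − r² sin²θ) = 0.071·11.67·0.54902/0.17828 = 2.5516 rad/s.

2.55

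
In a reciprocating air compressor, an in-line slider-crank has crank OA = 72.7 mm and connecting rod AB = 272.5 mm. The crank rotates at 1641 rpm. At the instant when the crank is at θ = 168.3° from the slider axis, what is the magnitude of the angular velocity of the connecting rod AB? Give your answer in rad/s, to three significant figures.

ω = 171.8 rad/s (converted from 1641 rpm).
The rod makes angle φ with the slider axis where L sinφ = r sinθ; differentiating, L cosφ·φ̇ = r ω cosθ.
L cosφ = √(L² − r² sin²θ) = 0.2721 m.
|ω_rod| = r ω |cosθ| / √(L² − r² sin²θ) = 0.0727·171.8·0.97922/0.2721 = 44.96 rad/s.

45.0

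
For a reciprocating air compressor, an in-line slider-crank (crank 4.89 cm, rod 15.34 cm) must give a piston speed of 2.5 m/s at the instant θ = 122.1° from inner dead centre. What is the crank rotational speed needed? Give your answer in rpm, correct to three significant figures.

For an in-line slider-crank, |v_piston| = rω|sinθ|·[1 + r cosθ/√(L² − r² sin²θ)].
With r = 0.0489 m, L = 0.1534 m, θ = 122.1°: the bracketed kinematic factor |dx/dθ| = 0.034136 m.
ω = v/|dx/dθ| = 2.5/0.034136 = 73.236 rad/s.
N = 60ω/(2π) = 699.35 rpm.

699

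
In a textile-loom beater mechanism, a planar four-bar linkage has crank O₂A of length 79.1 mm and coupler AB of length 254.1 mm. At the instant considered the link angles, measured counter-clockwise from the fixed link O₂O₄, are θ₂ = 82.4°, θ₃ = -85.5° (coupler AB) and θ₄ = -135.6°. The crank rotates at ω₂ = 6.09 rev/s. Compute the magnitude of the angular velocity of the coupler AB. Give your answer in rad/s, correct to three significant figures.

ω₂ = 38.26 rad/s (from 6.09 rev/s).
Differentiating the loop-closure r₂e^{iθ₂}+r₃e^{iθ₃}=r₁+r₄e^{iθ₄} gives r₂ω₂e^{iθ₂}+r₃ω₃e^{iθ₃}=r₄ω₄e^{iθ₄}.
Eliminating the other unknown: ω₃ = r₂ω₂ sin(θ₄−θ₂) / [r₃ sin(θ₃−θ₄)].
Numerator sine = +0.61566; denominator sine = +0.76717.
Result = 0.0791·38.26·(+0.61566) / (0.2541·(+0.76717)) = +9.5592 rad/s; magnitude 9.5592 rad/s.

9.56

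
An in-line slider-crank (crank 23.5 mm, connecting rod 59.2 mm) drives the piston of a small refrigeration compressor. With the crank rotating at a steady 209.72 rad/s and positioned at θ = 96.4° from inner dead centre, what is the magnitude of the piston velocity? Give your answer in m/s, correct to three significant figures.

ω = 209.7 rad/s
For an in-line slider-crank, x = r cosθ + √(L² − r² sin²θ), so v = −rω sinθ·[1 + r cosθ/√(L² − r² sin²θ)].
With r = 0.0235 m, L = 0.0592 m, θ = 96.4°: √(L² − r² sin²θ) = 0.054399 m.
v = −0.0235·209.7·0.99377·[1 + 0.0235·-0.11147/0.054399] = -4.6619 m/s.
|v| = 4.6619 m/s.

4.66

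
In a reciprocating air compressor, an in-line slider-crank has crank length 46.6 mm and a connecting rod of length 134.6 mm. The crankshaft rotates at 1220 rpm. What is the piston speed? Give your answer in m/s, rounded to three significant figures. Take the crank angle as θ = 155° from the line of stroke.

1.72

ω = 2π·1220/60 = 127.8 rad/s
For an in-line slider-crank, x = r cosθ + √(L² − r² sin²θ), so v = −rω sinθ·[1 + r cosθ/√(L² − r² sin²θ)].
With r = 0.0466 m, L = 0.1346 m, θ = 155°: √(L² − r² sin²θ) = 0.13315 m.
v = −0.0466·127.8·0.42262·[1 + 0.0466·-0.90631/0.13315] = -1.718 m/s.
|v| = 1.718 m/s.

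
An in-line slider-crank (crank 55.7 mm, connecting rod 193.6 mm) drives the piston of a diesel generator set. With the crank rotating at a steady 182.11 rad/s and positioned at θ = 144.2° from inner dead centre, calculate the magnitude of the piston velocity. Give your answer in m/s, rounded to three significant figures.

4.53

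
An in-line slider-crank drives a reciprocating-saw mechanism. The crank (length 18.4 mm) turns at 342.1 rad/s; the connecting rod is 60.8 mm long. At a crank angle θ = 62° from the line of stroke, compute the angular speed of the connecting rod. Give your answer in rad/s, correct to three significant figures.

ω = 342.1 rad/s
The rod makes angle φ with the slider axis where L sinφ = r sinθ; differentiating, L cosφ·φ̇ = r ω cosθ.
L cosφ = √(L² − r² sin²θ) = 0.058589 m.
|ω_rod| = r ω |cosθ| / √(L² − r² sin²θ) = 0.0184·342.1·0.46947/0.058589 = 50.439 rad/s.

50.4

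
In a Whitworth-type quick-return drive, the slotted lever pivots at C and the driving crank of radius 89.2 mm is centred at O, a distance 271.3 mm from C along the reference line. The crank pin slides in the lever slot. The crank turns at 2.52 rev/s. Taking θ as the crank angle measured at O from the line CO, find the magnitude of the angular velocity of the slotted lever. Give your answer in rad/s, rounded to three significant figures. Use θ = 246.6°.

ω = 15.83 rad/s (from 2.52 rev/s).
Crank pin A relative to C: A = (d + r cosθ, r sinθ); lever angle φ = atan2(r sinθ, d + r cosθ).
Differentiating tanφ: φ̇ = rω(d cosθ + r)/(d² + r² + 2dr cosθ).
d² + r² + 2dr cosθ = |CA|² = 0.0623384 m²;  d cosθ + r = -0.018546 m.
|ω_lever| = |0.0892·15.83·-0.018546| / 0.0623384 = 0.42019 rad/s.

0.420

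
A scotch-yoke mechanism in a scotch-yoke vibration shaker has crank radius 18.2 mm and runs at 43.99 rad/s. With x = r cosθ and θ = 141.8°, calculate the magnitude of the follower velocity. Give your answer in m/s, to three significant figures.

ω = 43.99 rad/s
x = r cosθ ⇒ ẋ = −rω sinθ.
|v| = rω|sinθ| = 0.0182·43.99·|sin 141.8°| = 0.49511 m/s.

0.495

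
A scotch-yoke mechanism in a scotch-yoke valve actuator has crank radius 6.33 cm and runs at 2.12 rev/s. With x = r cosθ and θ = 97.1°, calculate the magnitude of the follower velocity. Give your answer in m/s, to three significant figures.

0.837

ω = 13.32 rad/s (from 2.12 rev/s).
x = r cosθ ⇒ ẋ = −rω sinθ.
|v| = rω|sinθ| = 0.0633·13.32·|sin 97.1°| = 0.83671 m/s.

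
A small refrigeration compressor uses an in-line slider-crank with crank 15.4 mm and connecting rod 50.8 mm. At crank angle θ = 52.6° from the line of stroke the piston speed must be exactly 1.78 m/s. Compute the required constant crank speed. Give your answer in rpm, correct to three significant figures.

1170

For an in-line slider-crank, |v_piston| = rω|sinθ|·[1 + r cosθ/√(L² − r² sin²θ)].
With r = 0.0154 m, L = 0.0508 m, θ = 52.6°: the bracketed kinematic factor |dx/dθ| = 0.014555 m.
ω = v/|dx/dθ| = 1.78/0.014555 = 122.3 rad/s.
N = 60ω/(2π) = 1167.8 rpm.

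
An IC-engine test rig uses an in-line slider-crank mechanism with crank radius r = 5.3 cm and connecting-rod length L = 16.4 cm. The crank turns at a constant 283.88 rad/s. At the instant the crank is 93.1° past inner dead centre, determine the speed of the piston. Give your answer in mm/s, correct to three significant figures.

14700

ω = 283.9 rad/s
For an in-line slider-crank, x = r cosθ + √(L² − r² sin²θ), so v = −rω sinθ·[1 + r cosθ/√(L² − r² sin²θ)].
With r = 0.053 m, L = 0.164 m, θ = 93.1°: √(L² − r² sin²θ) = 0.15523 m.
v = −0.053·283.9·0.99854·[1 + 0.053·-0.05408/0.15523] = -14.746 m/s.
|v| = 14.746 m/s = 14746 mm/s.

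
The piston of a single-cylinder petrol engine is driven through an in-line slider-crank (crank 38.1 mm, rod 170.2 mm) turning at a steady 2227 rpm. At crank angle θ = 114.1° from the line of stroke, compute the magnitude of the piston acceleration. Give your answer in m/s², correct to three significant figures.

ω = 2π·2227/60 = 233.2 rad/s
x(θ) = r cosθ + √(L² − r² sin²θ); with ω constant, a = ω²·d²x/dθ².
d²x/dθ² = −r cosθ − r²(cos2θ)/√u − r⁴ sin²2θ/(4u^{3/2}),  u = L² − r² sin²θ = 0.0277585 m².
Substituting r = 0.0381 m, L = 0.1702 m, θ = 114.1°: d²x/dθ² = +0.021301 m.
a = ω²·d²x/dθ² = (233.2)²·(+0.021301) = +1158.5 m/s²;  |a| = 1158.5 m/s².

1160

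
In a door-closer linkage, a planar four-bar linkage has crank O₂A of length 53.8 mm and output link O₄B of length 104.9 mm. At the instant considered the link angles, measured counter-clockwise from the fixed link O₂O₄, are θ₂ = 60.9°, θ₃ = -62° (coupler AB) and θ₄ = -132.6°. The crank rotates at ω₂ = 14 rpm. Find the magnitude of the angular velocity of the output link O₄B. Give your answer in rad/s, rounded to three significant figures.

0.669

ω₂ = 1.466 rad/s (from 14 rpm).
Differentiating the loop-closure r₂e^{iθ₂}+r₃e^{iθ₃}=r₁+r₄e^{iθ₄} gives r₂ω₂e^{iθ₂}+r₃ω₃e^{iθ₃}=r₄ω₄e^{iθ₄}.
Eliminating the other unknown: ω₄ = r₂ω₂ sin(θ₂−θ₃) / [r₄ sin(θ₄−θ₃)].
Numerator sine = +0.83962; denominator sine = -0.94322.
Result = 0.0538·1.466·(+0.83962) / (0.1049·(-0.94322)) = -0.66932 rad/s; magnitude 0.66932 rad/s.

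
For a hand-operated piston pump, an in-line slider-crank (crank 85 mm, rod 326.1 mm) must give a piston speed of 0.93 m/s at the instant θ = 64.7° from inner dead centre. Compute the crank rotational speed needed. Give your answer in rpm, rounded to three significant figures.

104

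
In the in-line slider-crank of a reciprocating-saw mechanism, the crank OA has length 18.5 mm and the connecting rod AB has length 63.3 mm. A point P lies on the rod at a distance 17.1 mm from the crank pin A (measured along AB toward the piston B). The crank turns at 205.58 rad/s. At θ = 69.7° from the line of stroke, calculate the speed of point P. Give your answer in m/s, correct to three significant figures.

3.79

ω = 205.6 rad/s.  Crank-pin speed |V_A| = rω = 3.8032 m/s, perpendicular to OA.
Rod angle: sinφ = −(r/L) sinθ ⇒ φ = -15.909°; ω_rod = −rω cosθ/√(L²−r²sin²θ) = -21.675 rad/s.
V_P = V_A + ω_rod × AP, with AP = 0.0171 m along the rod.
Components: V_Px = −rω sinθ − a·ω_rod·sinφ = -3.6686 m/s;  V_Py = rω cosθ + a·ω_rod·cosφ = +0.96303 m/s.
|V_P| = √(V_Px² + V_Py²) = 3.7929 m/s.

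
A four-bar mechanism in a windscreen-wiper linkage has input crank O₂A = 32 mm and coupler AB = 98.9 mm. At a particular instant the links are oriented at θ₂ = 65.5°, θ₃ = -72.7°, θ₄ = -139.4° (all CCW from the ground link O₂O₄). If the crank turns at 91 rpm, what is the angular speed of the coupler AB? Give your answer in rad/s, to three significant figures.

ω₂ = 9.529 rad/s (from 91 rpm).
Differentiating the loop-closure r₂e^{iθ₂}+r₃e^{iθ₃}=r₁+r₄e^{iθ₄} gives r₂ω₂e^{iθ₂}+r₃ω₃e^{iθ₃}=r₄ω₄e^{iθ₄}.
Eliminating the other unknown: ω₃ = r₂ω₂ sin(θ₄−θ₂) / [r₃ sin(θ₃−θ₄)].
Numerator sine = +0.42104; denominator sine = +0.91845.
Result = 0.032·9.529·(+0.42104) / (0.0989·(+0.91845)) = +1.4135 rad/s; magnitude 1.4135 rad/s.

1.41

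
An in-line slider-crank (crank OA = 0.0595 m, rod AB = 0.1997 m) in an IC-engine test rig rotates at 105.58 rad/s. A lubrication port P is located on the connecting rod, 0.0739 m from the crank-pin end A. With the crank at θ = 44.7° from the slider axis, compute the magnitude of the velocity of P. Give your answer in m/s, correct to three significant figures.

5.54

ω = 105.6 rad/s.  Crank-pin speed |V_A| = rω = 6.282 m/s, perpendicular to OA.
Rod angle: sinφ = −(r/L) sinθ ⇒ φ = -12.097°; ω_rod = −rω cosθ/√(L²−r²sin²θ) = -22.868 rad/s.
V_P = V_A + ω_rod × AP, with AP = 0.0739 m along the rod.
Components: V_Px = −rω sinθ − a·ω_rod·sinφ = -4.7729 m/s;  V_Py = rω cosθ + a·ω_rod·cosφ = +2.8129 m/s.
|V_P| = √(V_Px² + V_Py²) = 5.5401 m/s.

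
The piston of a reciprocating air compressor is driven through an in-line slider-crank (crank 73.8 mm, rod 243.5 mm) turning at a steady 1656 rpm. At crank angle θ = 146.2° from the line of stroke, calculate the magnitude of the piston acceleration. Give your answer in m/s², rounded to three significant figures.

1570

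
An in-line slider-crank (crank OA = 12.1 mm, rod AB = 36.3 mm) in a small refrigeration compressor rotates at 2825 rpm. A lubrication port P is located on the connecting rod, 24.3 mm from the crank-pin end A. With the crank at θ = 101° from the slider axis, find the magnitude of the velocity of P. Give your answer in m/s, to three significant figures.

ω = 295.8 rad/s.  Crank-pin speed |V_A| = rω = 3.5796 m/s, perpendicular to OA.
Rod angle: sinφ = −(r/L) sinθ ⇒ φ = -19.099°; ω_rod = −rω cosθ/√(L²−r²sin²θ) = +19.912 rad/s.
V_P = V_A + ω_rod × AP, with AP = 0.0243 m along the rod.
Components: V_Px = −rω sinθ − a·ω_rod·sinφ = -3.3555 m/s;  V_Py = rω cosθ + a·ω_rod·cosφ = -0.22579 m/s.
|V_P| = √(V_Px² + V_Py²) = 3.3631 m/s.

3.36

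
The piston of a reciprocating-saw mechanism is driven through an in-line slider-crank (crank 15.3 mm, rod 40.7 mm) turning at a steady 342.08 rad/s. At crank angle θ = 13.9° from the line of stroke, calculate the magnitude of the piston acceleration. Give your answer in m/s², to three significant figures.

ω = 342.1 rad/s
x(θ) = r cosθ + √(L² − r² sin²θ); with ω constant, a = ω²·d²x/dθ².
d²x/dθ² = −r cosθ − r²(cos2θ)/√u − r⁴ sin²2θ/(4u^{3/2}),  u = L² − r² sin²θ = 0.00164298 m².
Substituting r = 0.0153 m, L = 0.0407 m, θ = 13.9°: d²x/dθ² = -0.020005 m.
a = ω²·d²x/dθ² = (342.1)²·(-0.020005) = -2341 m/s²;  |a| = 2341 m/s².

2340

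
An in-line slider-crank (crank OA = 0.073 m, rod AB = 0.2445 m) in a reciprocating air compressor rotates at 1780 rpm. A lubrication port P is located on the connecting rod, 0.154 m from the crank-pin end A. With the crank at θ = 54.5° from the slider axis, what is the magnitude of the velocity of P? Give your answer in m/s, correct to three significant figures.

12.7

ω = 186.4 rad/s.  Crank-pin speed |V_A| = rω = 13.607 m/s, perpendicular to OA.
Rod angle: sinφ = −(r/L) sinθ ⇒ φ = -14.068°; ω_rod = −rω cosθ/√(L²−r²sin²θ) = -33.317 rad/s.
V_P = V_A + ω_rod × AP, with AP = 0.154 m along the rod.
Components: V_Px = −rω sinθ − a·ω_rod·sinφ = -12.325 m/s;  V_Py = rω cosθ + a·ω_rod·cosφ = +2.9248 m/s.
|V_P| = √(V_Px² + V_Py²) = 12.667 m/s.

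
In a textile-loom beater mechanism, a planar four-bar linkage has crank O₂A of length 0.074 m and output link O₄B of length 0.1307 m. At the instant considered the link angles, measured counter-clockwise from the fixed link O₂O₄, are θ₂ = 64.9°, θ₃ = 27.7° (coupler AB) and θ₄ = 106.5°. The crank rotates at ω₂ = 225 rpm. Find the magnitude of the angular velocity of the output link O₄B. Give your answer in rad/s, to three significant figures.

8.22

ω₂ = 23.56 rad/s (from 225 rpm).
Differentiating the loop-closure r₂e^{iθ₂}+r₃e^{iθ₃}=r₁+r₄e^{iθ₄} gives r₂ω₂e^{iθ₂}+r₃ω₃e^{iθ₃}=r₄ω₄e^{iθ₄}.
Eliminating the other unknown: ω₄ = r₂ω₂ sin(θ₂−θ₃) / [r₄ sin(θ₄−θ₃)].
Numerator sine = +0.60460; denominator sine = +0.98096.
Result = 0.074·23.56·(+0.60460) / (0.1307·(+0.98096)) = +8.2222 rad/s; magnitude 8.2222 rad/s.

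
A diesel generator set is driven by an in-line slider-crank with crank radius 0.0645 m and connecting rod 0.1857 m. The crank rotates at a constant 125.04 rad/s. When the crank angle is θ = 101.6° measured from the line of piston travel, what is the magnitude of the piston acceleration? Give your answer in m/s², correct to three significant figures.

ω = 125 rad/s
x(θ) = r cosθ + √(L² − r² sin²θ); with ω constant, a = ω²·d²x/dθ².
d²x/dθ² = −r cosθ − r²(cos2θ)/√u − r⁴ sin²2θ/(4u^{3/2}),  u = L² − r² sin²θ = 0.0304924 m².
Substituting r = 0.0645 m, L = 0.1857 m, θ = 101.6°: d²x/dθ² = +0.034741 m.
a = ω²·d²x/dθ² = (125)²·(+0.034741) = +543.18 m/s²;  |a| = 543.18 m/s².

543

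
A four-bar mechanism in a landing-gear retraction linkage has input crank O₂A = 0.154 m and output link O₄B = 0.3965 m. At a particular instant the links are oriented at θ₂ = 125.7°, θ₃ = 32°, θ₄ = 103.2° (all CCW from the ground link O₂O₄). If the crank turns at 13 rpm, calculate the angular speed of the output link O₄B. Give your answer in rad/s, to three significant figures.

ω₂ = 1.361 rad/s (from 13 rpm).
Differentiating the loop-closure r₂e^{iθ₂}+r₃e^{iθ₃}=r₁+r₄e^{iθ₄} gives r₂ω₂e^{iθ₂}+r₃ω₃e^{iθ₃}=r₄ω₄e^{iθ₄}.
Eliminating the other unknown: ω₄ = r₂ω₂ sin(θ₂−θ₃) / [r₄ sin(θ₄−θ₃)].
Numerator sine = +0.99792; denominator sine = +0.94665.
Result = 0.154·1.361·(+0.99792) / (0.3965·(+0.94665)) = +0.55738 rad/s; magnitude 0.55738 rad/s.

0.557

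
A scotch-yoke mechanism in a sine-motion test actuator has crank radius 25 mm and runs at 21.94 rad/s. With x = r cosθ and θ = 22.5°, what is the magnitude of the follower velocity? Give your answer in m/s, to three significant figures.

0.210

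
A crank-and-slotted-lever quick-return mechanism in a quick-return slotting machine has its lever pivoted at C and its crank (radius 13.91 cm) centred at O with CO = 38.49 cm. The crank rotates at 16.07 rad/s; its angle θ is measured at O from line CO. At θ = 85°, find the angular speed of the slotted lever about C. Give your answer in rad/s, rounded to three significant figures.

2.18

ω = 16.07 rad/s
Crank pin A relative to C: A = (d + r cosθ, r sinθ); lever angle φ = atan2(r sinθ, d + r cosθ).
Differentiating tanφ: φ̇ = rω(d cosθ + r)/(d² + r² + 2dr cosθ).
d² + r² + 2dr cosθ = |CA|² = 0.176829 m²;  d cosθ + r = +0.17265 m.
|ω_lever| = |0.1391·16.07·+0.17265| / 0.176829 = 2.1825 rad/s.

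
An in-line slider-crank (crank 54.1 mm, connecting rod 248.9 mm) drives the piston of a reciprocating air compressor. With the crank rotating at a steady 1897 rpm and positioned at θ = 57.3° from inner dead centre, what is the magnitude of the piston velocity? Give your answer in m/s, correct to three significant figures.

10.1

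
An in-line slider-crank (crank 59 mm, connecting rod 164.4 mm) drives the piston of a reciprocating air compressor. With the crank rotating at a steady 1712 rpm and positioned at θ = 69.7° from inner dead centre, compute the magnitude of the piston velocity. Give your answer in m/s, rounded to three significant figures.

11.2

ω = 2π·1712/60 = 179.3 rad/s
For an in-line slider-crank, x = r cosθ + √(L² − r² sin²θ), so v = −rω sinθ·[1 + r cosθ/√(L² − r² sin²θ)].
With r = 0.059 m, L = 0.1644 m, θ = 69.7°: √(L² − r² sin²θ) = 0.15481 m.
v = −0.059·179.3·0.93789·[1 + 0.059·0.34694/0.15481] = -11.232 m/s.
|v| = 11.232 m/s.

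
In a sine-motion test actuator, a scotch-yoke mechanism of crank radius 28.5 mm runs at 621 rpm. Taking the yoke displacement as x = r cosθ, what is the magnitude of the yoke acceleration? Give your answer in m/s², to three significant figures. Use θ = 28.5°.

ω = 65.03 rad/s (from 621 rpm).
x = r cosθ ⇒ ẍ = −rω² cosθ (ω constant).
|a| = rω²|cosθ| = 0.0285·(65.03)²·|cos 28.5°| = 105.92 m/s².

106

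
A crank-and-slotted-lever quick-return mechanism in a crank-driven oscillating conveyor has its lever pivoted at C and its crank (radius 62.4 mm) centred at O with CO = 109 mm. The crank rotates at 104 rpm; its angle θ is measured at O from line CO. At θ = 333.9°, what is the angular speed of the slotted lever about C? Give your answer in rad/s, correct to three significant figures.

ω = 10.89 rad/s (from 104 rpm).
Crank pin A relative to C: A = (d + r cosθ, r sinθ); lever angle φ = atan2(r sinθ, d + r cosθ).
Differentiating tanφ: φ̇ = rω(d cosθ + r)/(d² + r² + 2dr cosθ).
d² + r² + 2dr cosθ = |CA|² = 0.0279908 m²;  d cosθ + r = +0.16029 m.
|ω_lever| = |0.0624·10.89·+0.16029| / 0.0279908 = 3.8916 rad/s.

3.89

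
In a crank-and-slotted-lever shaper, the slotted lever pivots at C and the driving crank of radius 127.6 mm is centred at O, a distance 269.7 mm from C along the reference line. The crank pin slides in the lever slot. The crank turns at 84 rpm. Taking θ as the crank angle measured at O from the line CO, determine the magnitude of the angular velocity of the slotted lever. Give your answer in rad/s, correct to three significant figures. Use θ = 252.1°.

ω = 8.796 rad/s (from 84 rpm).
Crank pin A relative to C: A = (d + r cosθ, r sinθ); lever angle φ = atan2(r sinθ, d + r cosθ).
Differentiating tanφ: φ̇ = rω(d cosθ + r)/(d² + r² + 2dr cosθ).
d² + r² + 2dr cosθ = |CA|² = 0.0678653 m²;  d cosθ + r = +0.044706 m.
|ω_lever| = |0.1276·8.796·+0.044706| / 0.0678653 = 0.73939 rad/s.

0.739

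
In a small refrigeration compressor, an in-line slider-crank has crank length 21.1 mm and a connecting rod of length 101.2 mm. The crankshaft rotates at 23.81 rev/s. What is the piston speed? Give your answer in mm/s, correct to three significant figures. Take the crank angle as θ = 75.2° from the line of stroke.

3220

ω = 2π·23.8 = 149.6 rad/s
For an in-line slider-crank, x = r cosθ + √(L² − r² sin²θ), so v = −rω sinθ·[1 + r cosθ/√(L² − r² sin²θ)].
With r = 0.0211 m, L = 0.1012 m, θ = 75.2°: √(L² − r² sin²θ) = 0.099123 m.
v = −0.0211·149.6·0.96682·[1 + 0.0211·0.25545/0.099123] = -3.2178 m/s.
|v| = 3.2178 m/s = 3217.8 mm/s.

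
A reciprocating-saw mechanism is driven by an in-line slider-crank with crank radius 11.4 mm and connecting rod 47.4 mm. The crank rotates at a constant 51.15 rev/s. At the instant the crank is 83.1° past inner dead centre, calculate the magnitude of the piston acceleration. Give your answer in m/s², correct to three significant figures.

ω = 2π·51.1 = 321.4 rad/s
x(θ) = r cosθ + √(L² − r² sin²θ); with ω constant, a = ω²·d²x/dθ².
d²x/dθ² = −r cosθ − r²(cos2θ)/√u − r⁴ sin²2θ/(4u^{3/2}),  u = L² − r² sin²θ = 0.00211868 m².
Substituting r = 0.0114 m, L = 0.0474 m, θ = 83.1°: d²x/dθ² = +0.0013699 m.
a = ω²·d²x/dθ² = (321.4)²·(+0.0013699) = +141.5 m/s²;  |a| = 141.5 m/s².

141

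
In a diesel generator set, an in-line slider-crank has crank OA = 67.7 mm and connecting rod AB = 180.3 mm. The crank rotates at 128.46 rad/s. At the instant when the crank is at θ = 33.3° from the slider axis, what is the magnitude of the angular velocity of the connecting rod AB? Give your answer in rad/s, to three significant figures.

41.2

ω = 128.5 rad/s
The rod makes angle φ with the slider axis where L sinφ = r sinθ; differentiating, L cosφ·φ̇ = r ω cosθ.
L cosφ = √(L² − r² sin²θ) = 0.17643 m.
|ω_rod| = r ω |cosθ| / √(L² − r² sin²θ) = 0.0677·128.5·0.83581/0.17643 = 41.2 rad/s.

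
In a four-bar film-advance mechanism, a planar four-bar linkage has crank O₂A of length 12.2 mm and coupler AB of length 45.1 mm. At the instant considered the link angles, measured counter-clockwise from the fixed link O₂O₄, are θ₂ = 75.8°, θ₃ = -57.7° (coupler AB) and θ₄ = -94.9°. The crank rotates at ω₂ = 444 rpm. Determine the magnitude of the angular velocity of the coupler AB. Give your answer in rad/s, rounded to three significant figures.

3.36

ω₂ = 46.5 rad/s (from 444 rpm).
Differentiating the loop-closure r₂e^{iθ₂}+r₃e^{iθ₃}=r₁+r₄e^{iθ₄} gives r₂ω₂e^{iθ₂}+r₃ω₃e^{iθ₃}=r₄ω₄e^{iθ₄}.
Eliminating the other unknown: ω₃ = r₂ω₂ sin(θ₄−θ₂) / [r₃ sin(θ₃−θ₄)].
Numerator sine = -0.16160; denominator sine = +0.60460.
Result = 0.0122·46.5·(-0.16160) / (0.0451·(+0.60460)) = -3.3619 rad/s; magnitude 3.3619 rad/s.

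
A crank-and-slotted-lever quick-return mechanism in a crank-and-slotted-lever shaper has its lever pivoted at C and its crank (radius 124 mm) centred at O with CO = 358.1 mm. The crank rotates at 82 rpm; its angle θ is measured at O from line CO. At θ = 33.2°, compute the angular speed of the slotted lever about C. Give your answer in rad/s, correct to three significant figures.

2.07

ω = 8.587 rad/s (from 82 rpm).
Crank pin A relative to C: A = (d + r cosθ, r sinθ); lever angle φ = atan2(r sinθ, d + r cosθ).
Differentiating tanφ: φ̇ = rω(d cosθ + r)/(d² + r² + 2dr cosθ).
d² + r² + 2dr cosθ = |CA|² = 0.217924 m²;  d cosθ + r = +0.42365 m.
|ω_lever| = |0.124·8.587·+0.42365| / 0.217924 = 2.07 rad/s.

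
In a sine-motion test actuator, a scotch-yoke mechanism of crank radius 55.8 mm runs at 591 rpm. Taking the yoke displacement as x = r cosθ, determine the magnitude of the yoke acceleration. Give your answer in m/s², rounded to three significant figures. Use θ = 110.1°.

73.5

ω = 61.89 rad/s (from 591 rpm).
x = r cosθ ⇒ ẍ = −rω² cosθ (ω constant).
|a| = rω²|cosθ| = 0.0558·(61.89)²·|cos 110.1°| = 73.451 m/s².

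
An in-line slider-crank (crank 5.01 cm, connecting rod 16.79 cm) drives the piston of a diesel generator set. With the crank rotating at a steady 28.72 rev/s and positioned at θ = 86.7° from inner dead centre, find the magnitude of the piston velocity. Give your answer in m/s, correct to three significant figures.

9.19

ω = 2π·28.7 = 180.5 rad/s
For an in-line slider-crank, x = r cosθ + √(L² − r² sin²θ), so v = −rω sinθ·[1 + r cosθ/√(L² − r² sin²θ)].
With r = 0.0501 m, L = 0.1679 m, θ = 86.7°: √(L² − r² sin²θ) = 0.16028 m.
v = −0.0501·180.5·0.99834·[1 + 0.0501·0.05756/0.16028] = -9.1881 m/s.
|v| = 9.1881 m/s.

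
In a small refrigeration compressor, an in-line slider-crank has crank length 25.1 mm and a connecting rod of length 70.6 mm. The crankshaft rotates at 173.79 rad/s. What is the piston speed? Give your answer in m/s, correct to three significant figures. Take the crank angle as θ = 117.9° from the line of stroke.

3.18

ω = 173.8 rad/s
For an in-line slider-crank, x = r cosθ + √(L² − r² sin²θ), so v = −rω sinθ·[1 + r cosθ/√(L² − r² sin²θ)].
With r = 0.0251 m, L = 0.0706 m, θ = 117.9°: √(L² − r² sin²θ) = 0.067025 m.
v = −0.0251·173.8·0.88377·[1 + 0.0251·-0.46793/0.067025] = -3.1796 m/s.
|v| = 3.1796 m/s.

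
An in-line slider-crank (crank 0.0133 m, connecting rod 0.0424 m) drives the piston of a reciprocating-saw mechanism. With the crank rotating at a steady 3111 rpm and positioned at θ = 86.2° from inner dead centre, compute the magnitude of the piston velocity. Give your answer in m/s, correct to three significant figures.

4.42

ω = 2π·3111/60 = 325.8 rad/s
For an in-line slider-crank, x = r cosθ + √(L² − r² sin²θ), so v = −rω sinθ·[1 + r cosθ/√(L² − r² sin²θ)].
With r = 0.0133 m, L = 0.0424 m, θ = 86.2°: √(L² − r² sin²θ) = 0.04027 m.
v = −0.0133·325.8·0.99780·[1 + 0.0133·0.06627/0.04027] = -4.418 m/s.
|v| = 4.418 m/s.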